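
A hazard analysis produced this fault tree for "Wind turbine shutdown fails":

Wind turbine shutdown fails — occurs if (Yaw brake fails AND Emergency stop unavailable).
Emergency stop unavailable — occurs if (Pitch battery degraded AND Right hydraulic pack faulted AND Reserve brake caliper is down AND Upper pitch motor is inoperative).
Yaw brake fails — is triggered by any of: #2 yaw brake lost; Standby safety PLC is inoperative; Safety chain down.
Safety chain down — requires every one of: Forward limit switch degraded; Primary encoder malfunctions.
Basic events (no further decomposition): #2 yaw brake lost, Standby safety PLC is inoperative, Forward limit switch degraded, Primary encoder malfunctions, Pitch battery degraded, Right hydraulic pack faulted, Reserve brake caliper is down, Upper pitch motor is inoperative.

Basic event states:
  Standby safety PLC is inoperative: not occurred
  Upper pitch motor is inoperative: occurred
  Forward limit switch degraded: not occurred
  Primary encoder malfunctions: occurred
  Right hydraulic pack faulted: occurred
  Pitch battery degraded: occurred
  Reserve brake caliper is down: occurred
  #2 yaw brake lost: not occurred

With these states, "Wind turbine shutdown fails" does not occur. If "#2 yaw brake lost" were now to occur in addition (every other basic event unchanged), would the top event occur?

Counterfactual: set "#2 yaw brake lost" to occurred.
Safety chain down [AND]: Forward limit switch degraded=not, Primary encoder malfunctions=occurs → not all inputs occur → does not occur.
Yaw brake fails [OR]: #2 yaw brake lost=occurs, Standby safety PLC is inoperative=not, Safety chain down=not → at least one input occurs → occurs.
Emergency stop unavailable [AND]: Pitch battery degraded=occurs, Right hydraulic pack faulted=occurs, Reserve brake caliper is down=occurs, Upper pitch motor is inoperative=occurs → all inputs occur → occurs.
Wind turbine shutdown fails [AND]: Yaw brake fails=occurs, Emergency stop unavailable=occurs → all inputs occur → occurs.

Yes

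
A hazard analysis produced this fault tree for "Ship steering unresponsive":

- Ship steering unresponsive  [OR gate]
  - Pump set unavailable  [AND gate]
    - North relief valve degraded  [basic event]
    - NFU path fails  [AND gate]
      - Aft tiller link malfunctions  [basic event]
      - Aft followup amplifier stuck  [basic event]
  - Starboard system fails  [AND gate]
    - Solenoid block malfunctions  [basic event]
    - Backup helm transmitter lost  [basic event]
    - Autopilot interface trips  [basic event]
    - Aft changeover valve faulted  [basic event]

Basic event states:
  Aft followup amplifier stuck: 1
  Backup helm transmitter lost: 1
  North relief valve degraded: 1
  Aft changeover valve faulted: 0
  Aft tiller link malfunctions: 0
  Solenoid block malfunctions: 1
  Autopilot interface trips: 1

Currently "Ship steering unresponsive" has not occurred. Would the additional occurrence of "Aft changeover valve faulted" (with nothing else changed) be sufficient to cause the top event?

Yes

Counterfactual: set "Aft changeover valve faulted" to occurred.
NFU path fails [AND]: Aft tiller link malfunctions=not, Aft followup amplifier stuck=occurs → not all inputs occur → does not occur.
Pump set unavailable [AND]: North relief valve degraded=occurs, NFU path fails=not → not all inputs occur → does not occur.
Starboard system fails [AND]: Solenoid block malfunctions=occurs, Backup helm transmitter lost=occurs, Autopilot interface trips=occurs, Aft changeover valve faulted=occurs → all inputs occur → occurs.
Ship steering unresponsive [OR]: Pump set unavailable=not, Starboard system fails=occurs → at least one input occurs → occurs.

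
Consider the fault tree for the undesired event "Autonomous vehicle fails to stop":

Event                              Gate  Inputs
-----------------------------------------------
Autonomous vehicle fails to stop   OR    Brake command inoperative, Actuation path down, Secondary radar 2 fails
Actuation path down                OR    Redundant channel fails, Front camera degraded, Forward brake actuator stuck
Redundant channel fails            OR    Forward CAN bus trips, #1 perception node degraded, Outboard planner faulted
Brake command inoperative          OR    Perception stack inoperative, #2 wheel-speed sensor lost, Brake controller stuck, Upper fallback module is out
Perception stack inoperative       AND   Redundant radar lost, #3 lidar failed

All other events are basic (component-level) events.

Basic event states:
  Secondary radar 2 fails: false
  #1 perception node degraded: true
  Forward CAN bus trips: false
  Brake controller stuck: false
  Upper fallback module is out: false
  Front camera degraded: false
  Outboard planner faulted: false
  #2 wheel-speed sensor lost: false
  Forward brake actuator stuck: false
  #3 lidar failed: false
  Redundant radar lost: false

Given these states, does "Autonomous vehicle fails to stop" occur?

Yes

Perception stack inoperative [AND]: Redundant radar lost=not, #3 lidar failed=not → not all inputs occur → does not occur.
Brake command inoperative [OR]: Perception stack inoperative=not, #2 wheel-speed sensor lost=not, Brake controller stuck=not, Upper fallback module is out=not → no input occurs → does not occur.
Redundant channel fails [OR]: Forward CAN bus trips=not, #1 perception node degraded=occurs, Outboard planner faulted=not → at least one input occurs → occurs.
Actuation path down [OR]: Redundant channel fails=occurs, Front camera degraded=not, Forward brake actuator stuck=not → at least one input occurs → occurs.
Autonomous vehicle fails to stop [OR]: Brake command inoperative=not, Actuation path down=occurs, Secondary radar 2 fails=not → at least one input occurs → occurs.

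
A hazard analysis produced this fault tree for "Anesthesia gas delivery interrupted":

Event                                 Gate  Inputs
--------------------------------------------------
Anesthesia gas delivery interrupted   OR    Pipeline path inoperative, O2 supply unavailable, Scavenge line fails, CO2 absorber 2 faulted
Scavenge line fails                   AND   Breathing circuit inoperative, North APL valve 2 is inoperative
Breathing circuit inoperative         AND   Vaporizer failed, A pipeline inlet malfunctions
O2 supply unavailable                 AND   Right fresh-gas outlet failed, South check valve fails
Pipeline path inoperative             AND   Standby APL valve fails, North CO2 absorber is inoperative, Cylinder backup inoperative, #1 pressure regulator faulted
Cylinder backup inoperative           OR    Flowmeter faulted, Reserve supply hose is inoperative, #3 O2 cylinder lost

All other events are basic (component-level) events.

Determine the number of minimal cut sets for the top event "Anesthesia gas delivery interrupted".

Cylinder backup inoperative [OR]: union of children's cut sets → 3 cut set(s).
Pipeline path inoperative [AND]: one cut set from each child combined → 1 × 1 × 3 × 1 = 3 cut set(s).
O2 supply unavailable [AND]: one cut set from each child combined → 1 × 1 = 1 cut set(s).
Breathing circuit inoperative [AND]: one cut set from each child combined → 1 × 1 = 1 cut set(s).
Scavenge line fails [AND]: one cut set from each child combined → 1 × 1 = 1 cut set(s).
Anesthesia gas delivery interrupted [OR]: union of children's cut sets → 6 cut set(s).
Minimal cut sets: {#1 pressure regulator faulted, Flowmeter faulted, North CO2 absorber is inoperative, Standby APL valve fails}; {#1 pressure regulator faulted, North CO2 absorber is inoperative, Reserve supply hose is inoperative, Standby APL valve fails}; {#1 pressure regulator faulted, #3 O2 cylinder lost, North CO2 absorber is inoperative, Standby APL valve fails}; {Right fresh-gas outlet failed, South check valve fails}; {A pipeline inlet malfunctions, North APL valve 2 is inoperative, Vaporizer failed}; {CO2 absorber 2 faulted}.

6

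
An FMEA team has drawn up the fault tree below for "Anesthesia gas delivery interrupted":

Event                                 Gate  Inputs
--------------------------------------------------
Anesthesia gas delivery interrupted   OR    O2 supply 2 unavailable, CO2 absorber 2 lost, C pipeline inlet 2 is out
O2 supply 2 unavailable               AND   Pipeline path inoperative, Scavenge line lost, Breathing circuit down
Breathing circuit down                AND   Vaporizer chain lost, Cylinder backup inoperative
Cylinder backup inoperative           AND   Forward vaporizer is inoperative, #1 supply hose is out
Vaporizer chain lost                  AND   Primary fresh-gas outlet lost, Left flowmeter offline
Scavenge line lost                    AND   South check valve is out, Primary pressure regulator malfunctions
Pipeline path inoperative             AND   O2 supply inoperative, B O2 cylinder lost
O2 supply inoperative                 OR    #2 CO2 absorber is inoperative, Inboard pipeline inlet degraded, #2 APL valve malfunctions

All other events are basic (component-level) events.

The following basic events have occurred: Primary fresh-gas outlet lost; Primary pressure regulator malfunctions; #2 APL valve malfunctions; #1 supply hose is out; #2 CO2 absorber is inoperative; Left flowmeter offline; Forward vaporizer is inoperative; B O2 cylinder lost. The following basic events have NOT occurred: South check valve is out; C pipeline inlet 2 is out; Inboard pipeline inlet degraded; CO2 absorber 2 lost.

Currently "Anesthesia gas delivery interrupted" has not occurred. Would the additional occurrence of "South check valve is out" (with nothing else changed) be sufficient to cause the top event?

Yes

Counterfactual: set "South check valve is out" to occurred.
O2 supply inoperative [OR]: #2 CO2 absorber is inoperative=occurs, Inboard pipeline inlet degraded=not, #2 APL valve malfunctions=occurs → at least one input occurs → occurs.
Pipeline path inoperative [AND]: O2 supply inoperative=occurs, B O2 cylinder lost=occurs → all inputs occur → occurs.
Scavenge line lost [AND]: South check valve is out=occurs, Primary pressure regulator malfunctions=occurs → all inputs occur → occurs.
Vaporizer chain lost [AND]: Primary fresh-gas outlet lost=occurs, Left flowmeter offline=occurs → all inputs occur → occurs.
Cylinder backup inoperative [AND]: Forward vaporizer is inoperative=occurs, #1 supply hose is out=occurs → all inputs occur → occurs.
Breathing circuit down [AND]: Vaporizer chain lost=occurs, Cylinder backup inoperative=occurs → all inputs occur → occurs.
O2 supply 2 unavailable [AND]: Pipeline path inoperative=occurs, Scavenge line lost=occurs, Breathing circuit down=occurs → all inputs occur → occurs.
Anesthesia gas delivery interrupted [OR]: O2 supply 2 unavailable=occurs, CO2 absorber 2 lost=not, C pipeline inlet 2 is out=not → at least one input occurs → occurs.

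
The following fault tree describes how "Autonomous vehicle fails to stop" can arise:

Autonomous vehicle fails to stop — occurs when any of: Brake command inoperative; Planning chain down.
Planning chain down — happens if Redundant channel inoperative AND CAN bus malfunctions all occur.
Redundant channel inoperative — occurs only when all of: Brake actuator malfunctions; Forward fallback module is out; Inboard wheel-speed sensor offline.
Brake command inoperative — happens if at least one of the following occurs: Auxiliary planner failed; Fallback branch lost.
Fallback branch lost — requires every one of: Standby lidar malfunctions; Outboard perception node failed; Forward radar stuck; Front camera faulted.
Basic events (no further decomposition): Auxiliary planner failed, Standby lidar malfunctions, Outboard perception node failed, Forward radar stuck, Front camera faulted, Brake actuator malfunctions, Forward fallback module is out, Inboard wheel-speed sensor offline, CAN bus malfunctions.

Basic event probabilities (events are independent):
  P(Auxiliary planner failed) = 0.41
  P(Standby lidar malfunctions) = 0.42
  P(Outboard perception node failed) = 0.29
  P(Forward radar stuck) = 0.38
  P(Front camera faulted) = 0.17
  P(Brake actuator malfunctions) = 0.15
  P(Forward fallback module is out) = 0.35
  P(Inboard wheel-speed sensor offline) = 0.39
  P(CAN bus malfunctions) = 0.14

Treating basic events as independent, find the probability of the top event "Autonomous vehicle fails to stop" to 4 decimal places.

P(Fallback branch lost) [AND] = 0.42 × 0.29 × 0.38 × 0.17 = 0.007868
P(Brake command inoperative) [OR] = 1 − (1−0.41) × (1−0.007868) = 0.414642
P(Redundant channel inoperative) [AND] = 0.15 × 0.35 × 0.39 = 0.020475
P(Planning chain down) [AND] = 0.020475 × 0.14 = 0.002867
P(Autonomous vehicle fails to stop) [OR] = 1 − (1−0.414642) × (1−0.002867) = 0.416320
Rounded to 4 decimal places: P(Autonomous vehicle fails to stop) ≈ 0.4163.

0.4163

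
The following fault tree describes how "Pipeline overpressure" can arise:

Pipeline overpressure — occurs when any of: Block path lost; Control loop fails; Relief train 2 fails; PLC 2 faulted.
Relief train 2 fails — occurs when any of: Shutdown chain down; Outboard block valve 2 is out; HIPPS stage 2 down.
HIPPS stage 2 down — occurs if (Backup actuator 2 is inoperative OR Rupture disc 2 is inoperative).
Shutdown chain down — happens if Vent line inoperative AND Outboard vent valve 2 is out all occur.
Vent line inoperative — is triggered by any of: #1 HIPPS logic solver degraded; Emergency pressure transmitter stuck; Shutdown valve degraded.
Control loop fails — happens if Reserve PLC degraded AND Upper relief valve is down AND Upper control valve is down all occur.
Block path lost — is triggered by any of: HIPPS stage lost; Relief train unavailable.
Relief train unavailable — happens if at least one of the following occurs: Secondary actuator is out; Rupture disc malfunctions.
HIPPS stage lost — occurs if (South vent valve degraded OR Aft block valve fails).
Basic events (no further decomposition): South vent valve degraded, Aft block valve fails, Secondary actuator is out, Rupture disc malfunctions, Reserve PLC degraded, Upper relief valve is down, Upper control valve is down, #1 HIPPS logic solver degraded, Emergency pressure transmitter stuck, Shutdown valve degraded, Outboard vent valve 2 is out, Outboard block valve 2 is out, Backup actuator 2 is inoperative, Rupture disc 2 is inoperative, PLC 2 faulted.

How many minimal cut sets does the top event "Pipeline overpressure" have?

12

HIPPS stage lost [OR]: union of children's cut sets → 2 cut set(s).
Relief train unavailable [OR]: union of children's cut sets → 2 cut set(s).
Block path lost [OR]: union of children's cut sets → 4 cut set(s).
Control loop fails [AND]: one cut set from each child combined → 1 × 1 × 1 = 1 cut set(s).
Vent line inoperative [OR]: union of children's cut sets → 3 cut set(s).
Shutdown chain down [AND]: one cut set from each child combined → 3 × 1 = 3 cut set(s).
HIPPS stage 2 down [OR]: union of children's cut sets → 2 cut set(s).
Relief train 2 fails [OR]: union of children's cut sets → 6 cut set(s).
Pipeline overpressure [OR]: union of children's cut sets → 12 cut set(s).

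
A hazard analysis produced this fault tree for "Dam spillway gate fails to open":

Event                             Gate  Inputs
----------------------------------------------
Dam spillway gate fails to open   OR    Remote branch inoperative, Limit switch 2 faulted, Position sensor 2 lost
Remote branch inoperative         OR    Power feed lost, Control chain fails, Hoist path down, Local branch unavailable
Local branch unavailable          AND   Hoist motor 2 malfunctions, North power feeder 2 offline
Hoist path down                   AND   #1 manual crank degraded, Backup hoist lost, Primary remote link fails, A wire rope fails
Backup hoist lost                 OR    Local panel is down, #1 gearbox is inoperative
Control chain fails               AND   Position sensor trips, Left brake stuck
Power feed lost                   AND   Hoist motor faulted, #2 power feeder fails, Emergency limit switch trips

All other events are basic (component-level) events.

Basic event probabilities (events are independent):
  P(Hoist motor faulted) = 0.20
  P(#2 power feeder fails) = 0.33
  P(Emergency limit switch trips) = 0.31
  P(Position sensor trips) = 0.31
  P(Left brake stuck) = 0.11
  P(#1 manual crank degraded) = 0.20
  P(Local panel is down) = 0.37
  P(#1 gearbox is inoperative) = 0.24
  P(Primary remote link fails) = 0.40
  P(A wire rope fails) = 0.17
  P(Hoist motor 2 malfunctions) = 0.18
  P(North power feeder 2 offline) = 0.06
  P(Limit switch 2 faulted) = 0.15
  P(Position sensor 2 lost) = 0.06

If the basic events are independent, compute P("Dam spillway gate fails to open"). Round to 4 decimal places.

P(Power feed lost) [AND] = 0.20 × 0.33 × 0.31 = 0.020460
P(Control chain fails) [AND] = 0.31 × 0.11 = 0.034100
P(Backup hoist lost) [OR] = 1 − (1−0.37) × (1−0.24) = 0.521200
P(Hoist path down) [AND] = 0.20 × 0.521200 × 0.40 × 0.17 = 0.007088
P(Local branch unavailable) [AND] = 0.18 × 0.06 = 0.010800
P(Remote branch inoperative) [OR] = 1 − (1−0.020460) × (1−0.034100) × (1−0.007088) × (1−0.010800) = 0.070714
P(Dam spillway gate fails to open) [OR] = 1 − (1−0.070714) × (1−0.15) × (1−0.06) = 0.257500
Rounded to 4 decimal places: P(Dam spillway gate fails to open) ≈ 0.2575.

0.2575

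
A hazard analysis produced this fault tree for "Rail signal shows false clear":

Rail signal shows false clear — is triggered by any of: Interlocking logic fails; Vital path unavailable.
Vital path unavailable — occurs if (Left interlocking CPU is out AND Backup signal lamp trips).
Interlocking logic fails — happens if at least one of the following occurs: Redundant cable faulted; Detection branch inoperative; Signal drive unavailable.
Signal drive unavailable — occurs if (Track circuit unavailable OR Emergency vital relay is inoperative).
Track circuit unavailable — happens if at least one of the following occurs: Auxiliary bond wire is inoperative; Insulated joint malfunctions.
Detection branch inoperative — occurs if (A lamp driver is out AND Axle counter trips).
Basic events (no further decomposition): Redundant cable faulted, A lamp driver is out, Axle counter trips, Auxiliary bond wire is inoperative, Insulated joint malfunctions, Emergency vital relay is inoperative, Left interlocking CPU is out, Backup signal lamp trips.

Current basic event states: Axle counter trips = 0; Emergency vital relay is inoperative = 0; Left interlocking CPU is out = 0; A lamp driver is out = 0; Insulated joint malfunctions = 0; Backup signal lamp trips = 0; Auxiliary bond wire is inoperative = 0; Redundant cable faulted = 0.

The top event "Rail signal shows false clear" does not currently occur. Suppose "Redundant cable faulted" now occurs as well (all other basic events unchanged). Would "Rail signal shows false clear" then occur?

Yes

Counterfactual: set "Redundant cable faulted" to occurred.
Detection branch inoperative [AND]: A lamp driver is out=not, Axle counter trips=not → not all inputs occur → does not occur.
Track circuit unavailable [OR]: Auxiliary bond wire is inoperative=not, Insulated joint malfunctions=not → no input occurs → does not occur.
Signal drive unavailable [OR]: Track circuit unavailable=not, Emergency vital relay is inoperative=not → no input occurs → does not occur.
Interlocking logic fails [OR]: Redundant cable faulted=occurs, Detection branch inoperative=not, Signal drive unavailable=not → at least one input occurs → occurs.
Vital path unavailable [AND]: Left interlocking CPU is out=not, Backup signal lamp trips=not → not all inputs occur → does not occur.
Rail signal shows false clear [OR]: Interlocking logic fails=occurs, Vital path unavailable=not → at least one input occurs → occurs.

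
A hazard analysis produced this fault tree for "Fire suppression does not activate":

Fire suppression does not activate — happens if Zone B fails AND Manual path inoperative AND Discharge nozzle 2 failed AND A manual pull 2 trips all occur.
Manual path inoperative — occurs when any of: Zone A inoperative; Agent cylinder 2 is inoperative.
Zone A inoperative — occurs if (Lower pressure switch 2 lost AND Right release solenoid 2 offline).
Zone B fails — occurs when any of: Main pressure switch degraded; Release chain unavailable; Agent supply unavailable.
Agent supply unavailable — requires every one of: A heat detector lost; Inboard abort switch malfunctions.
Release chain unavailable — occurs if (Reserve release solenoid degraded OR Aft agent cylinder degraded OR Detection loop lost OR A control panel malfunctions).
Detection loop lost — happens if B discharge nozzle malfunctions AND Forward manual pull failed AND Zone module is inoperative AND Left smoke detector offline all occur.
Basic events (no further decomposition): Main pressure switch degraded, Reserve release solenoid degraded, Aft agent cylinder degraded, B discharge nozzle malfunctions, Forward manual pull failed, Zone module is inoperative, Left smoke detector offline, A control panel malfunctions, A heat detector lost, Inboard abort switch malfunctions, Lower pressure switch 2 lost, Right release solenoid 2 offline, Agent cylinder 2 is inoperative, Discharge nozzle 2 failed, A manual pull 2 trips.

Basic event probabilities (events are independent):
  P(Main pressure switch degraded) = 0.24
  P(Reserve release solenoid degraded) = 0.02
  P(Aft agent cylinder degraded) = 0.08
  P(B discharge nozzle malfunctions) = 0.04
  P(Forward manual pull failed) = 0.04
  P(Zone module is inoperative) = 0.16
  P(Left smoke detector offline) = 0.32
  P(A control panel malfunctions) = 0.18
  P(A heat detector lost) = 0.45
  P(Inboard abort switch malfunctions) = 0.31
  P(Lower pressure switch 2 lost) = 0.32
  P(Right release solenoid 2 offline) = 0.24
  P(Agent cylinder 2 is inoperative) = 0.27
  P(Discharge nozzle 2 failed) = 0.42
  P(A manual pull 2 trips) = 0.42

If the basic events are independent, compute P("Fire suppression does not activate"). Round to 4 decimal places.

0.0297

P(Detection loop lost) [AND] = 0.04 × 0.04 × 0.16 × 0.32 = 0.000082
P(Release chain unavailable) [OR] = 1 − (1−0.02) × (1−0.08) × (1−0.000082) × (1−0.18) = 0.260749
P(Agent supply unavailable) [AND] = 0.45 × 0.31 = 0.139500
P(Zone B fails) [OR] = 1 − (1−0.24) × (1−0.260749) × (1−0.139500) = 0.516545
P(Zone A inoperative) [AND] = 0.32 × 0.24 = 0.076800
P(Manual path inoperative) [OR] = 1 − (1−0.076800) × (1−0.27) = 0.326064
P(Fire suppression does not activate) [AND] = 0.516545 × 0.326064 × 0.42 × 0.42 = 0.029710
Rounded to 4 decimal places: P(Fire suppression does not activate) ≈ 0.0297.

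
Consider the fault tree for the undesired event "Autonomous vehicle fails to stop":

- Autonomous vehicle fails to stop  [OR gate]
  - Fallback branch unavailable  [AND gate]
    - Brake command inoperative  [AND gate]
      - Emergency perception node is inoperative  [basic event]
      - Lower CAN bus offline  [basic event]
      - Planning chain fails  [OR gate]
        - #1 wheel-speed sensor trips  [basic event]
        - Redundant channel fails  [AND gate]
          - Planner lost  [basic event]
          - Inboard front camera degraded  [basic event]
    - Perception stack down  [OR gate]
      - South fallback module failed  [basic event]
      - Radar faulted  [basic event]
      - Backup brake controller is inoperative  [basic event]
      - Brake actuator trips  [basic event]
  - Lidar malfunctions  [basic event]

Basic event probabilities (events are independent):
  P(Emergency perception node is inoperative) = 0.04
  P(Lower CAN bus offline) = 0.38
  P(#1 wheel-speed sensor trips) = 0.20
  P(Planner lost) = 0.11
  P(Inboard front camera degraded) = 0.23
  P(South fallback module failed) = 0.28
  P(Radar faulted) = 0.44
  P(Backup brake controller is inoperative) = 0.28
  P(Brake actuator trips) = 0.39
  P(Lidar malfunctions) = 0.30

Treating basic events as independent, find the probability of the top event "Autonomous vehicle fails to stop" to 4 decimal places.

0.3019

P(Redundant channel fails) [AND] = 0.11 × 0.23 = 0.025300
P(Planning chain fails) [OR] = 1 − (1−0.20) × (1−0.025300) = 0.220240
P(Brake command inoperative) [AND] = 0.04 × 0.38 × 0.220240 = 0.003348
P(Perception stack down) [OR] = 1 − (1−0.28) × (1−0.44) × (1−0.28) × (1−0.39) = 0.822915
P(Fallback branch unavailable) [AND] = 0.003348 × 0.822915 = 0.002755
P(Autonomous vehicle fails to stop) [OR] = 1 − (1−0.002755) × (1−0.30) = 0.301929
Rounded to 4 decimal places: P(Autonomous vehicle fails to stop) ≈ 0.3019.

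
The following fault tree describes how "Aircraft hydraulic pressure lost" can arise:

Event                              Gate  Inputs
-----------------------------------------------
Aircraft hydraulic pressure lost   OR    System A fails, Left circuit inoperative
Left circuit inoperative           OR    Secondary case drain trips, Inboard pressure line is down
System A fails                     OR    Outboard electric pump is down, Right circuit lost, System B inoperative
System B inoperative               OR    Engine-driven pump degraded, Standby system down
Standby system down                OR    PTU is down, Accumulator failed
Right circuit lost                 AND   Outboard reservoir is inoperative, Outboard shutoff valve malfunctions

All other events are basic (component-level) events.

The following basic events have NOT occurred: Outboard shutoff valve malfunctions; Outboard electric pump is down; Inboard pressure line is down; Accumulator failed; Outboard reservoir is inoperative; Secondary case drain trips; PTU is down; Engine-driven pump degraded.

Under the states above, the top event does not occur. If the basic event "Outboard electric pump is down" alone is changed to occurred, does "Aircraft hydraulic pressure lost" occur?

Counterfactual: set "Outboard electric pump is down" to occurred.
Right circuit lost [AND]: Outboard reservoir is inoperative=not, Outboard shutoff valve malfunctions=not → not all inputs occur → does not occur.
Standby system down [OR]: PTU is down=not, Accumulator failed=not → no input occurs → does not occur.
System B inoperative [OR]: Engine-driven pump degraded=not, Standby system down=not → no input occurs → does not occur.
System A fails [OR]: Outboard electric pump is down=occurs, Right circuit lost=not, System B inoperative=not → at least one input occurs → occurs.
Left circuit inoperative [OR]: Secondary case drain trips=not, Inboard pressure line is down=not → no input occurs → does not occur.
Aircraft hydraulic pressure lost [OR]: System A fails=occurs, Left circuit inoperative=not → at least one input occurs → occurs.

Yes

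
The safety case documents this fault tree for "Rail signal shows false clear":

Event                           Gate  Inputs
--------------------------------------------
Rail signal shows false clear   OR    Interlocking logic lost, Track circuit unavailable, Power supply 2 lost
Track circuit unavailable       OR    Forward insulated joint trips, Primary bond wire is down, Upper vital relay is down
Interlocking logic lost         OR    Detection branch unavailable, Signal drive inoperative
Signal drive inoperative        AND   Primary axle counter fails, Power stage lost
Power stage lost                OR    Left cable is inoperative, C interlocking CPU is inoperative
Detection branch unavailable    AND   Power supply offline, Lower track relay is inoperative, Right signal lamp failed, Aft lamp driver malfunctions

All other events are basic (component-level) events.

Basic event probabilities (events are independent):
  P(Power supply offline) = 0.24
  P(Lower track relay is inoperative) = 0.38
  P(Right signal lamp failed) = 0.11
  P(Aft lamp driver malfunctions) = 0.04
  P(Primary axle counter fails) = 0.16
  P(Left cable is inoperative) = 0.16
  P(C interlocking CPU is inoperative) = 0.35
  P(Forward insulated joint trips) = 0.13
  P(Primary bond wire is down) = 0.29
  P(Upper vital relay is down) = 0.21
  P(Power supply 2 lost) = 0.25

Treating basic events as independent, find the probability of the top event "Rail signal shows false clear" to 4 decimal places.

P(Detection branch unavailable) [AND] = 0.24 × 0.38 × 0.11 × 0.04 = 0.000401
P(Power stage lost) [OR] = 1 − (1−0.16) × (1−0.35) = 0.454000
P(Signal drive inoperative) [AND] = 0.16 × 0.454000 = 0.072640
P(Interlocking logic lost) [OR] = 1 − (1−0.000401) × (1−0.072640) = 0.073012
P(Track circuit unavailable) [OR] = 1 − (1−0.13) × (1−0.29) × (1−0.21) = 0.512017
P(Rail signal shows false clear) [OR] = 1 − (1−0.073012) × (1−0.512017) × (1−0.25) = 0.660734
Rounded to 4 decimal places: P(Rail signal shows false clear) ≈ 0.6607.

0.6607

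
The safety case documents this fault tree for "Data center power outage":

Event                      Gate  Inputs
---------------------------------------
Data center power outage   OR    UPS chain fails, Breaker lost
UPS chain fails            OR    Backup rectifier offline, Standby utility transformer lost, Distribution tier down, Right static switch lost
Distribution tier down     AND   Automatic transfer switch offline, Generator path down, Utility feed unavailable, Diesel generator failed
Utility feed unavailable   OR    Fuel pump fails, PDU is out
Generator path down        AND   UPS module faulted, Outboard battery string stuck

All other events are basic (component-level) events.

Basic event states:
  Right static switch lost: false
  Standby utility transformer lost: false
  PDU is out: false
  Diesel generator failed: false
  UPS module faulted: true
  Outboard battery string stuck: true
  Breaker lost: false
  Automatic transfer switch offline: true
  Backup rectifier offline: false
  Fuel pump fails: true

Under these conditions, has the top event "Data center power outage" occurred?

Generator path down [AND]: UPS module faulted=occurs, Outboard battery string stuck=occurs → all inputs occur → occurs.
Utility feed unavailable [OR]: Fuel pump fails=occurs, PDU is out=not → at least one input occurs → occurs.
Distribution tier down [AND]: Automatic transfer switch offline=occurs, Generator path down=occurs, Utility feed unavailable=occurs, Diesel generator failed=not → not all inputs occur → does not occur.
UPS chain fails [OR]: Backup rectifier offline=not, Standby utility transformer lost=not, Distribution tier down=not, Right static switch lost=not → no input occurs → does not occur.
Data center power outage [OR]: UPS chain fails=not, Breaker lost=not → no input occurs → does not occur.

No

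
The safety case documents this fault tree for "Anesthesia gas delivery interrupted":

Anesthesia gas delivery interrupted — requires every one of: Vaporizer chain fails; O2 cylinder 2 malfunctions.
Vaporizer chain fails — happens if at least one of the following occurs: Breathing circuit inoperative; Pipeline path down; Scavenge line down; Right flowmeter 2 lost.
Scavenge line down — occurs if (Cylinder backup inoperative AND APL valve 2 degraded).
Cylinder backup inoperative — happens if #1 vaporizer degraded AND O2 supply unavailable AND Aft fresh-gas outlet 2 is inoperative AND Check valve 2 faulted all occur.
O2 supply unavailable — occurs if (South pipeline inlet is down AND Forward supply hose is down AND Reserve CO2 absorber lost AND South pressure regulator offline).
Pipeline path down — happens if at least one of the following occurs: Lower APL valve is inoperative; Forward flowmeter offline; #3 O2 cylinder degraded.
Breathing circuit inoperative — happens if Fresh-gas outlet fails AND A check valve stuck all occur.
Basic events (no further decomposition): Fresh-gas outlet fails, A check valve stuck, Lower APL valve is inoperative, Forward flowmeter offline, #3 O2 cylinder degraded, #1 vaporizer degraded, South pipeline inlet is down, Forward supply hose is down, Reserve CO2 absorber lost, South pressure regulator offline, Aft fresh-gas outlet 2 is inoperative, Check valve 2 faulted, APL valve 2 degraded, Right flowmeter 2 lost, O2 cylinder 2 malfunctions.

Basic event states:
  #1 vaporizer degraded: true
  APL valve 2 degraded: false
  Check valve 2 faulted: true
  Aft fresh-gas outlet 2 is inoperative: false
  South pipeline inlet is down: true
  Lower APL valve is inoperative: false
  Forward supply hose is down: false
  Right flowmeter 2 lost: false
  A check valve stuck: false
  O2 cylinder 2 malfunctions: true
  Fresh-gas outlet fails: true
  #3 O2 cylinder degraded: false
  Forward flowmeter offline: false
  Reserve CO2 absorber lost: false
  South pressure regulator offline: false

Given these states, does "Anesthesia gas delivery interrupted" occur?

No

Breathing circuit inoperative [AND]: Fresh-gas outlet fails=occurs, A check valve stuck=not → not all inputs occur → does not occur.
Pipeline path down [OR]: Lower APL valve is inoperative=not, Forward flowmeter offline=not, #3 O2 cylinder degraded=not → no input occurs → does not occur.
O2 supply unavailable [AND]: South pipeline inlet is down=occurs, Forward supply hose is down=not, Reserve CO2 absorber lost=not, South pressure regulator offline=not → not all inputs occur → does not occur.
Cylinder backup inoperative [AND]: #1 vaporizer degraded=occurs, O2 supply unavailable=not, Aft fresh-gas outlet 2 is inoperative=not, Check valve 2 faulted=occurs → not all inputs occur → does not occur.
Scavenge line down [AND]: Cylinder backup inoperative=not, APL valve 2 degraded=not → not all inputs occur → does not occur.
Vaporizer chain fails [OR]: Breathing circuit inoperative=not, Pipeline path down=not, Scavenge line down=not, Right flowmeter 2 lost=not → no input occurs → does not occur.
Anesthesia gas delivery interrupted [AND]: Vaporizer chain fails=not, O2 cylinder 2 malfunctions=occurs → not all inputs occur → does not occur.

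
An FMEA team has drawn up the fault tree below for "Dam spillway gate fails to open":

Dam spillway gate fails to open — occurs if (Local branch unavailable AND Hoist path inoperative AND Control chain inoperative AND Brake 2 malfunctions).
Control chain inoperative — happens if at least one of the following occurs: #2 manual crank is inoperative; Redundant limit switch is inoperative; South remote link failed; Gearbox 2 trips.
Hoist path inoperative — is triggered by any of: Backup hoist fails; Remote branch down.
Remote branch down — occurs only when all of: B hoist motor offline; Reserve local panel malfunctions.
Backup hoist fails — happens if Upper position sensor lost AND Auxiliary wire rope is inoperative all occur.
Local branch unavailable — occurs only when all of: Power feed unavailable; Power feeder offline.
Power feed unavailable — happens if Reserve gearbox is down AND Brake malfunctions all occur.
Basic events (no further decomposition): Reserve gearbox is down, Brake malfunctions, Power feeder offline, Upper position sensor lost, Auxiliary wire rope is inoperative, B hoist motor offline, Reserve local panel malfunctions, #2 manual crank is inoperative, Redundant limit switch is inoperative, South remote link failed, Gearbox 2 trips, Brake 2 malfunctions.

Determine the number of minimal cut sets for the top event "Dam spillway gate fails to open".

8

Power feed unavailable [AND]: one cut set from each child combined → 1 × 1 = 1 cut set(s).
Local branch unavailable [AND]: one cut set from each child combined → 1 × 1 = 1 cut set(s).
Backup hoist fails [AND]: one cut set from each child combined → 1 × 1 = 1 cut set(s).
Remote branch down [AND]: one cut set from each child combined → 1 × 1 = 1 cut set(s).
Hoist path inoperative [OR]: union of children's cut sets → 2 cut set(s).
Control chain inoperative [OR]: union of children's cut sets → 4 cut set(s).
Dam spillway gate fails to open [AND]: one cut set from each child combined → 1 × 2 × 4 × 1 = 8 cut set(s).
Minimal cut sets: {#2 manual crank is inoperative, Auxiliary wire rope is inoperative, Brake 2 malfunctions, Brake malfunctions, Power feeder offline, Reserve gearbox is down, Upper position sensor lost}; {Auxiliary wire rope is inoperative, Brake 2 malfunctions, Brake malfunctions, Power feeder offline, Redundant limit switch is inoperative, Reserve gearbox is down, Upper position sensor lost}; {Auxiliary wire rope is inoperative, Brake 2 malfunctions, Brake malfunctions, Power feeder offline, Reserve gearbox is down, South remote link failed, Upper position sensor lost}; {Auxiliary wire rope is inoperative, Brake 2 malfunctions, Brake malfunctions, Gearbox 2 trips, Power feeder offline, Reserve gearbox is down, Upper position sensor lost}; {#2 manual crank is inoperative, B hoist motor offline, Brake 2 malfunctions, Brake malfunctions, Power feeder offline, Reserve gearbox is down, Reserve local panel malfunctions}; {B hoist motor offline, Brake 2 malfunctions, Brake malfunctions, Power feeder offline, Redundant limit switch is inoperative, Reserve gearbox is down, Reserve local panel malfunctions}; {B hoist motor offline, Brake 2 malfunctions, Brake malfunctions, Power feeder offline, Reserve gearbox is down, Reserve local panel malfunctions, South remote link failed}; {B hoist motor offline, Brake 2 malfunctions, Brake malfunctions, Gearbox 2 trips, Power feeder offline, Reserve gearbox is down, Reserve local panel malfunctions}.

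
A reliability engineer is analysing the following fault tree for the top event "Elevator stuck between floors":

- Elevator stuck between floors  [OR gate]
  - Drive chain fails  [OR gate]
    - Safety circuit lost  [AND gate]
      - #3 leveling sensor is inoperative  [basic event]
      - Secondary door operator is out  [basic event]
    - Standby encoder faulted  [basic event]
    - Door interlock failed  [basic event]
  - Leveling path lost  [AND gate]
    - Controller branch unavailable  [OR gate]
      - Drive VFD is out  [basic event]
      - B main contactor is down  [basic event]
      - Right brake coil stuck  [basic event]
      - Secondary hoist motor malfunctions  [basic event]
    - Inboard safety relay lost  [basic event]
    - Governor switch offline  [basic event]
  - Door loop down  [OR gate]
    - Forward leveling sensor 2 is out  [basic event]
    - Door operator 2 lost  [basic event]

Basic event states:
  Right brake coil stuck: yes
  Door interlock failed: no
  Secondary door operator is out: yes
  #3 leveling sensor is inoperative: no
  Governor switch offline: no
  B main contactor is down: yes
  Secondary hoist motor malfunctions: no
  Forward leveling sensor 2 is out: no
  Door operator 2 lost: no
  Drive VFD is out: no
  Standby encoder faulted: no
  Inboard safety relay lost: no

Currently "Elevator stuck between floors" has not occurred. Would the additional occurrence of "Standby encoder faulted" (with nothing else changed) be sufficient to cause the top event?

Counterfactual: set "Standby encoder faulted" to occurred.
Safety circuit lost [AND]: #3 leveling sensor is inoperative=not, Secondary door operator is out=occurs → not all inputs occur → does not occur.
Drive chain fails [OR]: Safety circuit lost=not, Standby encoder faulted=occurs, Door interlock failed=not → at least one input occurs → occurs.
Controller branch unavailable [OR]: Drive VFD is out=not, B main contactor is down=occurs, Right brake coil stuck=occurs, Secondary hoist motor malfunctions=not → at least one input occurs → occurs.
Leveling path lost [AND]: Controller branch unavailable=occurs, Inboard safety relay lost=not, Governor switch offline=not → not all inputs occur → does not occur.
Door loop down [OR]: Forward leveling sensor 2 is out=not, Door operator 2 lost=not → no input occurs → does not occur.
Elevator stuck between floors [OR]: Drive chain fails=occurs, Leveling path lost=not, Door loop down=not → at least one input occurs → occurs.

Yes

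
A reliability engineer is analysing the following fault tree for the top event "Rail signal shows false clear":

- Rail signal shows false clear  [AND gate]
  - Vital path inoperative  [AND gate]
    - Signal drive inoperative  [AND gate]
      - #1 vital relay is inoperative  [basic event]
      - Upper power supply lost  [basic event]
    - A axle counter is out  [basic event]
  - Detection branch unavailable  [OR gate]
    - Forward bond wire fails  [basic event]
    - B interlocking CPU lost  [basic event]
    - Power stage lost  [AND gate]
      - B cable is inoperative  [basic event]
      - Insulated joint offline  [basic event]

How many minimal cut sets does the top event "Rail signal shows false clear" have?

Signal drive inoperative [AND]: one cut set from each child combined → 1 × 1 = 1 cut set(s).
Vital path inoperative [AND]: one cut set from each child combined → 1 × 1 = 1 cut set(s).
Power stage lost [AND]: one cut set from each child combined → 1 × 1 = 1 cut set(s).
Detection branch unavailable [OR]: union of children's cut sets → 3 cut set(s).
Rail signal shows false clear [AND]: one cut set from each child combined → 1 × 3 = 3 cut set(s).
Minimal cut sets: {#1 vital relay is inoperative, A axle counter is out, Forward bond wire fails, Upper power supply lost}; {#1 vital relay is inoperative, A axle counter is out, B interlocking CPU lost, Upper power supply lost}; {#1 vital relay is inoperative, A axle counter is out, B cable is inoperative, Insulated joint offline, Upper power supply lost}.

3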